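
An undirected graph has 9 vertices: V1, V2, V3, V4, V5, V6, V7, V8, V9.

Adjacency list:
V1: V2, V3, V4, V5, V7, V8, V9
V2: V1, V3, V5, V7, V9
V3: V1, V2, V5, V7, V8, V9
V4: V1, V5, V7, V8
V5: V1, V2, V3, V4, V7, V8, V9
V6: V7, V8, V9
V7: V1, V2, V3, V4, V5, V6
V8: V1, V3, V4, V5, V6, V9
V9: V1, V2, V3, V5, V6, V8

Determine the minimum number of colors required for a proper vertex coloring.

5

V1, V2, V3, V5, V9 are mutually adjacent (a clique of size 5), so at least 5 colors are needed.
5 colors suffice: color 1 → {V5, V6}; color 2 → {V1}; color 3 → {V3, V4}; color 4 → {V7, V9}; color 5 → {V2, V8}. Every edge joins two different colors.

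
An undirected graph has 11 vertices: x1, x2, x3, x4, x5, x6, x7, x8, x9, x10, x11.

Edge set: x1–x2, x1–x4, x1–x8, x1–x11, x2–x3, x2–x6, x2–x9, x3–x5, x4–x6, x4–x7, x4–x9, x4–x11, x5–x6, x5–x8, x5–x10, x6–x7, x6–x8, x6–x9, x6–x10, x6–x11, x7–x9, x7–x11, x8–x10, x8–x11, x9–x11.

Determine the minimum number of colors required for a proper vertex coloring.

5

x4, x6, x7, x9, x11 form a clique, so at least 5 colors are needed.
5 colors suffice: color 1 → {x1, x3, x6}; color 2 → {x2, x5, x11}; color 3 → {x8, x9}; color 4 → {x4, x10}; color 5 → {x7}. No two adjacent vertices share a color.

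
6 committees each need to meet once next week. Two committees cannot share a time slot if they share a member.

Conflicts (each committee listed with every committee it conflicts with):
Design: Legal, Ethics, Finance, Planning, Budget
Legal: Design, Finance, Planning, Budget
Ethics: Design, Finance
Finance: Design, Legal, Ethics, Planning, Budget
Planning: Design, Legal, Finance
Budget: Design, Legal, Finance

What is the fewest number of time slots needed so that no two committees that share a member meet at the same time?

4

Design, Legal, Finance, Planning are mutually in conflict, so at least 4 time slots are needed.
A valid assignment using 4 time slots: Design=2, Legal=3, Ethics=3, Finance=1, Planning=4, Budget=4. Each listed conflict is separated.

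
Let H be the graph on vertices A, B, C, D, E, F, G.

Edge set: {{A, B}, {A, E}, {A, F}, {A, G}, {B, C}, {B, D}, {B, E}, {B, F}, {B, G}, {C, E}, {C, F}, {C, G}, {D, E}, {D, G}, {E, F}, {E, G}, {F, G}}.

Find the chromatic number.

5

B, C, E, F, G form a clique, so at least 5 colors are needed.
A valid assignment using 5 colors: A=5, B=3, C=5, D=4, E=1, F=4, G=2. Every edge joins two different colors.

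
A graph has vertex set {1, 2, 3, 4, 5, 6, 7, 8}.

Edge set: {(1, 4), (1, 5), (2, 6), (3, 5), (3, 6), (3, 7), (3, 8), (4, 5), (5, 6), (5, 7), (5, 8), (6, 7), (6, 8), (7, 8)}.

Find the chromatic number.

5

3, 5, 6, 7, 8 are pairwise adjacent (a clique of size 5), so at least 5 colors are needed.
5 colors suffice: color a → {2, 5}; color b → {1, 6}; color c → {3, 4}; color d → {7}; color e → {8}. No two adjacent vertices share a color.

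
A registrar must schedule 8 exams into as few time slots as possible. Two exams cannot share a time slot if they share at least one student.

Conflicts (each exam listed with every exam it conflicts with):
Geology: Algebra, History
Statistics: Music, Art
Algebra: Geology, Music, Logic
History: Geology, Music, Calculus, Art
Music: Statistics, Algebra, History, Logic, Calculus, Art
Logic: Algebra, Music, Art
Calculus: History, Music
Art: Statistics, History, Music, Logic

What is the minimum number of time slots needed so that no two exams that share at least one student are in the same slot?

Music, Logic, Art pairwise conflict, so at least 3 time slots are needed.
3 time slots suffice: Geology=1, Statistics=3, Algebra=2, History=3, Music=1, Logic=3, Calculus=2, Art=2. No two conflicting exams share a time slot.

3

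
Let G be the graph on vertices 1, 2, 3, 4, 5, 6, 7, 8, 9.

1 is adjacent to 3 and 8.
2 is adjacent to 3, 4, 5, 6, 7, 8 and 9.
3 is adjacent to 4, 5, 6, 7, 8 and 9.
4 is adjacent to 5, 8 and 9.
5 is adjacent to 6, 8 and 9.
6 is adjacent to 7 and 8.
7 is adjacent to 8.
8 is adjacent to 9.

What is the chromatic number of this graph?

2, 3, 4, 5, 8, 9 form a clique, so at least 6 colors are needed.
A valid assignment using 6 colors: 1=c, 2=c, 3=b, 4=f, 5=d, 6=e, 7=d, 8=a, 9=e. Every edge joins two different colors.

6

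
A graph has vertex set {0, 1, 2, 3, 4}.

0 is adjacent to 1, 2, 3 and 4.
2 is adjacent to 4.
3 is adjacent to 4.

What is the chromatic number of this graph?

0, 2, 4 are mutually adjacent, so at least 3 colors are needed.
3 colors suffice: color a → {0}; color b → {1, 4}; color c → {2, 3}. Every edge joins two different colors.

3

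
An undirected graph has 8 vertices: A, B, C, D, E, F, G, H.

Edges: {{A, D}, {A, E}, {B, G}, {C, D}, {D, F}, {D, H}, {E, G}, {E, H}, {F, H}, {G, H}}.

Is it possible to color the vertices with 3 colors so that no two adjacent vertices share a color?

Yes

The chromatic number is 3. E, G, H are pairwise adjacent, so at least 3 colors are needed.
3 colors suffice: color red → {A, B, C, H}; color blue → {D, E}; color green → {F, G}.
That is already a proper 3-coloring.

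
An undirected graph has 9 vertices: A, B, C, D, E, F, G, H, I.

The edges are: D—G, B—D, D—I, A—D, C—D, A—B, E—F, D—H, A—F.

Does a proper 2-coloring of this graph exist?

A, B, D are pairwise adjacent, so at least 3 colors are needed.
So 2 colors are not enough.

No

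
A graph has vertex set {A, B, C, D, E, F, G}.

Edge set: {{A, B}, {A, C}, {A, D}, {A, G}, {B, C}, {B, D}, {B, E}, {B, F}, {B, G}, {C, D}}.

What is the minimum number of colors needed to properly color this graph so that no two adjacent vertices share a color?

4

A, B, C, D are pairwise adjacent (a clique of size 4), so at least 4 colors are needed.
4 colors suffice: color 1 → {B}; color 2 → {A, E, F}; color 3 → {D, G}; color 4 → {C}. No two adjacent vertices share a color.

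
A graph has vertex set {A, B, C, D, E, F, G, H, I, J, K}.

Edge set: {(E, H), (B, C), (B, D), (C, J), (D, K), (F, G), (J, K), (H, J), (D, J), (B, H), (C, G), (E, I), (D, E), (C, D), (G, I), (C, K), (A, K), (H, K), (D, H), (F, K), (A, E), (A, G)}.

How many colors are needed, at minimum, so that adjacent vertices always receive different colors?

4

D, H, J, K are mutually adjacent (a clique of size 4), so at least 4 colors are needed.
A valid assignment using 4 colors: A=green, B=blue, C=green, D=red, E=blue, F=green, G=red, H=green, I=green, J=yellow, K=blue. Each edge has distinct colors on its endpoints.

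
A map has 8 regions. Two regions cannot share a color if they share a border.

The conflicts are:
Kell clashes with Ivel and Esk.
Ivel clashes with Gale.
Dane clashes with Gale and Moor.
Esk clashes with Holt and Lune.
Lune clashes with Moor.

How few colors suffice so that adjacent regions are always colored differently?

3

The cycle Dane-Moor-Lune-Esk-Kell-Ivel-Gale-Dane has odd length 7, so it cannot be 2-colored; at least 3 colors are needed.
One proper 3-coloring: Kell=2, Ivel=3, Dane=2, Esk=1, Gale=1, Holt=2, Lune=2, Moor=1. Each listed conflict is separated.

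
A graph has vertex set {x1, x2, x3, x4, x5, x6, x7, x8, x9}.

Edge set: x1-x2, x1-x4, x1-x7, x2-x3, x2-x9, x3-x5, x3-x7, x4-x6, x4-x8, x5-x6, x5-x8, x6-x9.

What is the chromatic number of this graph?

3

The cycle x1-x2-x9-x6-x4-x1 has odd length 5, so it cannot be 2-colored; at least 3 colors are needed.
3 colors suffice: x1=blue, x2=red, x3=blue, x4=green, x5=green, x6=red, x7=red, x8=red, x9=blue. Every edge joins two different colors.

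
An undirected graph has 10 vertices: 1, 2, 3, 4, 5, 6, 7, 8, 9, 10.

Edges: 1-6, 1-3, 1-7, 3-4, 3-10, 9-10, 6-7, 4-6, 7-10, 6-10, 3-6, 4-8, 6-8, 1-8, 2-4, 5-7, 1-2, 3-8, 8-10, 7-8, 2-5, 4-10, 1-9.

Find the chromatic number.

5

3, 4, 6, 8, 10 are pairwise adjacent (a clique of size 5), so at least 5 colors are needed.
5 colors suffice: color red → {2, 8, 9}; color blue → {1, 5, 10}; color green → {6}; color yellow → {3, 7}; color purple → {4}. Each edge has distinct colors on its endpoints.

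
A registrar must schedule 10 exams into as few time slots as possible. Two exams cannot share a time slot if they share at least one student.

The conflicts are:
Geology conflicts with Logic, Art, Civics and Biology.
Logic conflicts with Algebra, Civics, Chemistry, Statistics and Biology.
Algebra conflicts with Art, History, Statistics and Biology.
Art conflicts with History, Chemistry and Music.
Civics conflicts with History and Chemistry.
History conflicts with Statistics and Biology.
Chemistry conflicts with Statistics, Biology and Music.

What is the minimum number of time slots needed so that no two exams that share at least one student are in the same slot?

3

Art, Chemistry, Music pairwise conflict, so at least 3 time slots are needed.
3 time slots suffice: time slot 1 → {Logic, History, Music}; time slot 2 → {Geology, Algebra, Chemistry}; time slot 3 → {Art, Civics, Statistics, Biology}. No two conflicting exams share a time slot.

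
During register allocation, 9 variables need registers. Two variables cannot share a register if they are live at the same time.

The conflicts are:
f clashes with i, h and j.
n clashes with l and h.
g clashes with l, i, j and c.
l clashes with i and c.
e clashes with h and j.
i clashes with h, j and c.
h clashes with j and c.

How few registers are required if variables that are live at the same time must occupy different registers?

f, i, h, j are mutually in conflict, so at least 4 registers are needed.
4 registers suffice: f=4, n=2, g=1, l=4, e=2, i=2, h=1, j=3, c=3. No two conflicting variables share a register.

4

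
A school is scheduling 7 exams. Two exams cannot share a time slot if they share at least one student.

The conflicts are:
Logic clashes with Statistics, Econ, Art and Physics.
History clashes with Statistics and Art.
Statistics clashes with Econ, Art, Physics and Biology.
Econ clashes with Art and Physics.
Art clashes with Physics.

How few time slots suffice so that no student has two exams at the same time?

Logic, Statistics, Econ, Art, Physics all conflict with each other, so at least 5 time slots are needed.
Using 5 time slots: Logic=4, History=3, Statistics=1, Econ=5, Art=2, Physics=3, Biology=2. Every pair that conflicts lands in different time slots.

5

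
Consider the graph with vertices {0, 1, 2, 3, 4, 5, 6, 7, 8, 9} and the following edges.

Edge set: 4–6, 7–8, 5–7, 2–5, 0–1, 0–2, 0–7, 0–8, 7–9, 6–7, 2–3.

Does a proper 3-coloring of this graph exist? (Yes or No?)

Yes

The chromatic number is 3. 0, 7, 8 are mutually adjacent, so at least 3 colors are needed.
3 colors suffice: color red → {1, 2, 4, 7}; color blue → {0, 3, 5, 6, 9}; color green → {8}.
That is already a proper 3-coloring.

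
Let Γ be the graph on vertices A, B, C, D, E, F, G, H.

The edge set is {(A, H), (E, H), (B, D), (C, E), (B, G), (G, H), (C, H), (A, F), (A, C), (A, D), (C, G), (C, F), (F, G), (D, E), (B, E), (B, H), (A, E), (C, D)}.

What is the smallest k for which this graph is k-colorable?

4

A, C, D, E are mutually adjacent (a clique of size 4), so at least 4 colors are needed.
4 colors suffice: color 1 → {B, C}; color 2 → {E, G}; color 3 → {A}; color 4 → {D, F, H}. Every edge joins two different colors.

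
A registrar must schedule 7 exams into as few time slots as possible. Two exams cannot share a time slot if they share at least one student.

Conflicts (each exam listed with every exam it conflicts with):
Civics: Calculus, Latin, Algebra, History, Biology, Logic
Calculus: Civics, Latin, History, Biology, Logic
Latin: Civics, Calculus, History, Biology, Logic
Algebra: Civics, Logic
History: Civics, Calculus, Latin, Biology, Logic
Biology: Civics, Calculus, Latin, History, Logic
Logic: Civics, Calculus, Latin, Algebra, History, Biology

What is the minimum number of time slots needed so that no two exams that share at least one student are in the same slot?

Civics, Calculus, Latin, History, Biology, Logic are mutually in conflict, so at least 6 time slots are needed.
A valid assignment using 6 time slots: Civics=2, Calculus=5, Latin=3, Algebra=3, History=4, Biology=6, Logic=1. Each listed conflict is separated.

6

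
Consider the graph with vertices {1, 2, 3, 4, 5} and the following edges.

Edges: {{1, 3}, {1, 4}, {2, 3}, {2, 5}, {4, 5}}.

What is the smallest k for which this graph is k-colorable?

3

The cycle 5-4-1-3-2-5 has odd length 5, so it cannot be 2-colored; at least 3 colors are needed.
3 colors suffice: color a → {1, 5}; color b → {2, 4}; color c → {3}. Every edge joins two different colors.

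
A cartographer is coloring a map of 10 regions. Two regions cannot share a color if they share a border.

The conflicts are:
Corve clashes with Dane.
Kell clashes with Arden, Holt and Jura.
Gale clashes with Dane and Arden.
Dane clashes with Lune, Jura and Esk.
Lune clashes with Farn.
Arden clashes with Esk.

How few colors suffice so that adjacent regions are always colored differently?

The cycle Dane-Jura-Kell-Arden-Gale-Dane has odd length 5, so it cannot be 2-colored; at least 3 colors are needed.
3 colors suffice: color 1 → {Kell, Dane, Farn}; color 2 → {Corve, Lune, Arden, Holt, Jura}; color 3 → {Gale, Esk}. Each listed conflict is separated.

3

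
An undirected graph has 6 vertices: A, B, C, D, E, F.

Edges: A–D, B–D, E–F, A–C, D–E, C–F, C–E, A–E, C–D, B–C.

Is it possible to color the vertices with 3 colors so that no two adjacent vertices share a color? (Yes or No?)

No

A, C, D, E are pairwise adjacent (a clique of size 4), so at least 4 colors are needed.
So 3 colors are not enough.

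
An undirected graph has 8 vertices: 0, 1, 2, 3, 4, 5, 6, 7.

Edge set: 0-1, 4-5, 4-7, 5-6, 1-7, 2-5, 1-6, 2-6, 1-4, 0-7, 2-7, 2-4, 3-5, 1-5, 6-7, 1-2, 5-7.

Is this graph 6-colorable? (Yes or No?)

The chromatic number is 5. 1, 2, 5, 6, 7 form a clique, so at least 5 colors are needed.
A valid assignment using 5 colors: 0=a, 1=c, 2=d, 3=b, 4=e, 5=a, 6=e, 7=b.
Since 6 ≥ 5, a proper 6-coloring certainly exists.

Yes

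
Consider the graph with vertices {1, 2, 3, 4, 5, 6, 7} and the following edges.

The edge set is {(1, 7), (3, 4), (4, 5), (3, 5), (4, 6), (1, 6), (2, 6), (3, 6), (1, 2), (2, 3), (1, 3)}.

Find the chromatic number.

4

1, 2, 3, 6 are mutually adjacent (a clique of size 4), so at least 4 colors are needed.
A valid assignment using 4 colors: 1=b, 2=d, 3=a, 4=b, 5=c, 6=c, 7=a. No two adjacent vertices share a color.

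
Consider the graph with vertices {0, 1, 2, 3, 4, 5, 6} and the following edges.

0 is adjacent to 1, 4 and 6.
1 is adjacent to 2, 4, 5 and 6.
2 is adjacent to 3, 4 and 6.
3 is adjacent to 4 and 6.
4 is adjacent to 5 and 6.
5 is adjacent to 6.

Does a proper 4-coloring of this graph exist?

Yes

The chromatic number is 4. 0, 1, 4, 6 are pairwise adjacent (a clique of size 4), so at least 4 colors are needed.
A valid assignment using 4 colors: 0=yellow, 1=green, 2=yellow, 3=green, 4=blue, 5=yellow, 6=red.
That is already a proper 4-coloring.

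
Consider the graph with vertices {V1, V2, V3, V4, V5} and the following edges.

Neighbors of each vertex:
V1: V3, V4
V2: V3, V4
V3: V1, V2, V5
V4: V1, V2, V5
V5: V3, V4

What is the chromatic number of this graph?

2

V3 and V5 are adjacent, so at least 2 colors are needed.
2 colors suffice: color red → {V3, V4}; color blue → {V1, V2, V5}. No two adjacent vertices share a color.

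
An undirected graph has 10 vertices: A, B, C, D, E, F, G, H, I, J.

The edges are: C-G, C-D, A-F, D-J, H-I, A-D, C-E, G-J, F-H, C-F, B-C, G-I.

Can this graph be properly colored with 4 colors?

Yes

The chromatic number is 3. The cycle G-I-H-F-C-G has odd length 5, so it cannot be 2-colored; at least 3 colors are needed.
3 colors suffice: color red → {A, C, H, J}; color blue → {B, D, E, F, G}; color green → {I}.
Since 4 ≥ 3, a proper 4-coloring certainly exists.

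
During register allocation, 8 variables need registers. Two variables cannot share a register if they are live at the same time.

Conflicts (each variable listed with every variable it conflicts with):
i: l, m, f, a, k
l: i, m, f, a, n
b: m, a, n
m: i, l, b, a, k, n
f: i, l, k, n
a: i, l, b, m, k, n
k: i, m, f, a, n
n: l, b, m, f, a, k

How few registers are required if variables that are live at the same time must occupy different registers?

i, m, a, k pairwise conflict, so at least 4 registers are needed.
4 registers suffice: register 1 → {i, n}; register 2 → {f, a}; register 3 → {m}; register 4 → {l, b, k}. Each listed conflict is separated.

4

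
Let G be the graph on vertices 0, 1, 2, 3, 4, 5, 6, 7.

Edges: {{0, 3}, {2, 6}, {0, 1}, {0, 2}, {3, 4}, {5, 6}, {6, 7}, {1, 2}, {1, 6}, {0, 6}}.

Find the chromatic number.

4

0, 1, 2, 6 form a clique, so at least 4 colors are needed.
4 colors suffice: 0=b, 1=d, 2=c, 3=a, 4=b, 5=b, 6=a, 7=b. Each edge has distinct colors on its endpoints.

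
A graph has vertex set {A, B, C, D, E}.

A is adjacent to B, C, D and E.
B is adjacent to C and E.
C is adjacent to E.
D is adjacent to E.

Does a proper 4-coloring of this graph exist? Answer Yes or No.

The chromatic number is 4. A, B, C, E form a clique, so at least 4 colors are needed.
One proper 4-coloring: A=red, B=yellow, C=green, D=green, E=blue.
That is already a proper 4-coloring.

Yes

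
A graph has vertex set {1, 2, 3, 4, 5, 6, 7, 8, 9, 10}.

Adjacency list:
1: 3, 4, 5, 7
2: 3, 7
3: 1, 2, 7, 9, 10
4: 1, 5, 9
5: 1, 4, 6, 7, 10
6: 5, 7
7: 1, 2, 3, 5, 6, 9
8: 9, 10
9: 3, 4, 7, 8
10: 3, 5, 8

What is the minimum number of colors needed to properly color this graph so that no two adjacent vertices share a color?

3

5, 6, 7 are mutually adjacent, so at least 3 colors are needed.
3 colors suffice: color a → {4, 7, 10}; color b → {3, 5, 8}; color c → {1, 2, 6, 9}. Each edge has distinct colors on its endpoints.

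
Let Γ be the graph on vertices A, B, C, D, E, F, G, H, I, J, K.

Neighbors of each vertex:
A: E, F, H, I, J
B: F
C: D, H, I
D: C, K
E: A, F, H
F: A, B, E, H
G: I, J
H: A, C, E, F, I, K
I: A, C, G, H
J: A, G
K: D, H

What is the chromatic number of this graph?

A, E, F, H form a clique, so at least 4 colors are needed.
A valid assignment using 4 colors: A=2, B=1, C=2, D=1, E=4, F=3, G=1, H=1, I=3, J=3, K=2. Each edge has distinct colors on its endpoints.

4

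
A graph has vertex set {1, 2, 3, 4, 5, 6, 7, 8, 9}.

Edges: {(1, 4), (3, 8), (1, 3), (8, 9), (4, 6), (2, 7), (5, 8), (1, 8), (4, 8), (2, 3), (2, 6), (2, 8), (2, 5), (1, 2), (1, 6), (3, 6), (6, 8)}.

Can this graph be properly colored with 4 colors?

No

1, 2, 3, 6, 8 are mutually adjacent (a clique of size 5), so at least 5 colors are needed.
So 4 colors are not enough.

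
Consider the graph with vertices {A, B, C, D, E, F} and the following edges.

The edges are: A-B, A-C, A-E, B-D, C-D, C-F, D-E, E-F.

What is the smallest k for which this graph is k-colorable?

A and C are adjacent, so at least 2 colors are needed.
2 colors suffice: color 1 → {A, D, F}; color 2 → {B, C, E}. Each edge has distinct colors on its endpoints.

2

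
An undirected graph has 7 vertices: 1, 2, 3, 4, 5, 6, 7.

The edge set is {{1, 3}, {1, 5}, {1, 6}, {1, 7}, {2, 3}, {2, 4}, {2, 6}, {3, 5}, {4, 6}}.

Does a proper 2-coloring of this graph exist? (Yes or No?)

No

1, 3, 5 form a triangle, so at least 3 colors are needed.
So 2 colors are not enough.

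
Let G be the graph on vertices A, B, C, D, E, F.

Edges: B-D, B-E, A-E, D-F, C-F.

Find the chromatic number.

C and F are adjacent, so at least 2 colors are needed.
A valid assignment using 2 colors: A=2, B=2, C=1, D=1, E=1, F=2. Every edge joins two different colors.

2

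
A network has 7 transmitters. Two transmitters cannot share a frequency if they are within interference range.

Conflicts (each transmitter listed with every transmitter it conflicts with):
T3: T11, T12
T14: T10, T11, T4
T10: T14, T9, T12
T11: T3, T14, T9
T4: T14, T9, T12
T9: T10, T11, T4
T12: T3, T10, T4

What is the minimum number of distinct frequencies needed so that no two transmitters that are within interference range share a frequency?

3

The cycle T12-T4-T14-T11-T3-T12 has odd length 5, so it cannot be 2-colored; at least 3 frequencies are needed.
3 frequencies suffice: frequency 1 → {T14, T9, T12}; frequency 2 → {T10, T11, T4}; frequency 3 → {T3}. Each listed conflict is separated.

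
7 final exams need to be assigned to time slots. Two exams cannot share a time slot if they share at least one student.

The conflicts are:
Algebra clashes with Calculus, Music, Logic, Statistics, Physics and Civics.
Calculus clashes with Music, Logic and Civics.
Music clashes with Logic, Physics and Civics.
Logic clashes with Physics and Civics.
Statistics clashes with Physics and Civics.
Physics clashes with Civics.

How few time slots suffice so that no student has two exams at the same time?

Algebra, Calculus, Music, Logic, Civics pairwise conflict, so at least 5 time slots are needed.
5 time slots suffice: time slot 1 → {Civics}; time slot 2 → {Algebra}; time slot 3 → {Logic, Statistics}; time slot 4 → {Music}; time slot 5 → {Calculus, Physics}. No two conflicting exams share a time slot.

5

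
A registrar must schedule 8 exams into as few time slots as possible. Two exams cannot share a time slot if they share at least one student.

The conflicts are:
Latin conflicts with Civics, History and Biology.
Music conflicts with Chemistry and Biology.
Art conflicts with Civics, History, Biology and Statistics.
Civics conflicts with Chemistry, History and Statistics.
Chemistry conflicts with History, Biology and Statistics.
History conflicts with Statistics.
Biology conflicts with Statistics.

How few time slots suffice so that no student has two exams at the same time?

Art, Civics, History, Statistics pairwise conflict, so at least 4 time slots are needed.
4 time slots suffice: time slot 1 → {History, Biology}; time slot 2 → {Latin, Music, Statistics}; time slot 3 → {Art, Chemistry}; time slot 4 → {Civics}. No two conflicting exams share a time slot.

4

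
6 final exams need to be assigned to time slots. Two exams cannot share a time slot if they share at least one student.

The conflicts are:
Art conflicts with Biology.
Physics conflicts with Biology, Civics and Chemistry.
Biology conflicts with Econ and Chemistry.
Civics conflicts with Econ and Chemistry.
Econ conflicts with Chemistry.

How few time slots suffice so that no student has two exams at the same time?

3

Biology, Econ, Chemistry pairwise conflict, so at least 3 time slots are needed.
3 time slots suffice: time slot 1 → {Biology, Civics}; time slot 2 → {Art, Chemistry}; time slot 3 → {Physics, Econ}. Every pair that conflicts lands in different time slots.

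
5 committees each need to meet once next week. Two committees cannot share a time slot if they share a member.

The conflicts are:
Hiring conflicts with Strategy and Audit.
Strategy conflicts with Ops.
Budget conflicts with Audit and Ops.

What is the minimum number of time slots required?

The cycle Strategy-Hiring-Audit-Budget-Ops-Strategy has odd length 5, so it cannot be 2-colored; at least 3 time slots are needed.
Using 3 time slots: Hiring=2, Strategy=3, Budget=2, Audit=1, Ops=1. No two conflicting committees share a time slot.

3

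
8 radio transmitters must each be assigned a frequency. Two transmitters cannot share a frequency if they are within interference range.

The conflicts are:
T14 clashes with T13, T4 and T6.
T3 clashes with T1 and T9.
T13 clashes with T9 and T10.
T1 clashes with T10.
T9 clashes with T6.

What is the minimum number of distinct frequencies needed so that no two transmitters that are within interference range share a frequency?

The cycle T1-T10-T13-T9-T3-T1 has odd length 5, so it cannot be 2-colored; at least 3 frequencies are needed.
3 frequencies suffice: frequency 1 → {T3, T13, T4, T6}; frequency 2 → {T14, T9, T10}; frequency 3 → {T1}. Each listed conflict is separated.

3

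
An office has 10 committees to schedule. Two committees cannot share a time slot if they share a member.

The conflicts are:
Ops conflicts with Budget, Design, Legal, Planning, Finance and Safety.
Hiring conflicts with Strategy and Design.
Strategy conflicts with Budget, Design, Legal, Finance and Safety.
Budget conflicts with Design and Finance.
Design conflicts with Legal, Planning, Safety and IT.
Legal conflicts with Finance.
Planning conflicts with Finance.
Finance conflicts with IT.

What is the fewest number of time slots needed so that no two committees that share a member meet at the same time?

3

Hiring, Strategy, Design are mutually in conflict, so at least 3 time slots are needed.
3 time slots suffice: time slot 1 → {Design, Finance}; time slot 2 → {Ops, Strategy, IT}; time slot 3 → {Hiring, Budget, Legal, Planning, Safety}. No two conflicting committees share a time slot.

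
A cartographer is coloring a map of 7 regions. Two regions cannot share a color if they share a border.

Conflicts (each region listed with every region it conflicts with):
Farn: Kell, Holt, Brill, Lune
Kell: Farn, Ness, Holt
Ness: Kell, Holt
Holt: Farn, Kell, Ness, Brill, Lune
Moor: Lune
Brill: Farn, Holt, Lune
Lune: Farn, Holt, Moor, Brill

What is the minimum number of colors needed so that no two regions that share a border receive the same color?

Farn, Holt, Brill, Lune pairwise conflict, so at least 4 colors are needed.
4 colors suffice: Farn=3, Kell=2, Ness=3, Holt=1, Moor=1, Brill=4, Lune=2. Each listed conflict is separated.

4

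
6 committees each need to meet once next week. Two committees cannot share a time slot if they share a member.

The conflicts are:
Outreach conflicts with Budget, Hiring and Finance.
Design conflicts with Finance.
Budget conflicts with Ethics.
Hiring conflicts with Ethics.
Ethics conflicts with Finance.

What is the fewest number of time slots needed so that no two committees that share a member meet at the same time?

2

Design and Finance conflict, so at least 2 time slots are needed.
A valid assignment using 2 time slots: Outreach=2, Design=2, Budget=1, Hiring=1, Ethics=2, Finance=1. No two conflicting committees share a time slot.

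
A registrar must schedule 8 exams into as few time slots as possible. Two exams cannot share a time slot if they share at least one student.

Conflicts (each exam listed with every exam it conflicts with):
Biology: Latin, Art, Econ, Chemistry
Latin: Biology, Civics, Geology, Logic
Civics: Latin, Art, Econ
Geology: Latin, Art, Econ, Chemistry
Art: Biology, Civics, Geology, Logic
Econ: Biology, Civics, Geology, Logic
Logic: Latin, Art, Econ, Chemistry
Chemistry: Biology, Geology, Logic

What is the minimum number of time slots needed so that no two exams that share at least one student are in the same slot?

2

Biology and Chemistry conflict, so at least 2 time slots are needed.
2 time slots suffice: time slot 1 → {Biology, Civics, Geology, Logic}; time slot 2 → {Latin, Art, Econ, Chemistry}. Every pair that conflicts lands in different time slots.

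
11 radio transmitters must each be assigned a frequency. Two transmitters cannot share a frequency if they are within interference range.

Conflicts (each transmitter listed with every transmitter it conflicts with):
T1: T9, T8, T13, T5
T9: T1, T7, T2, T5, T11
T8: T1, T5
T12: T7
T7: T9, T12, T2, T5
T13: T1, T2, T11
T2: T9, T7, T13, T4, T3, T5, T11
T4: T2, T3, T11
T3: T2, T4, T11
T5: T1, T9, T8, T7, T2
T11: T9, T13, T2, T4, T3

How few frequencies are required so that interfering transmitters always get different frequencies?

4

T9, T7, T2, T5 all conflict with each other, so at least 4 frequencies are needed.
Using 4 frequencies: T1=1, T9=2, T8=2, T12=1, T7=4, T13=2, T2=1, T4=2, T3=4, T5=3, T11=3. Each listed conflict is separated.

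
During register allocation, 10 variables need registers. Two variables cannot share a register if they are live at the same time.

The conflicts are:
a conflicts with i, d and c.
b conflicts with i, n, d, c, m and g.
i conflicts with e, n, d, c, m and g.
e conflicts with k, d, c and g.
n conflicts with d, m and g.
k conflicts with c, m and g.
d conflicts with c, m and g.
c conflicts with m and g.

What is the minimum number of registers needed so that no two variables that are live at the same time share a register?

5

b, i, n, d, m are mutually in conflict, so at least 5 registers are needed.
A valid assignment using 5 registers: a=4, b=5, i=1, e=5, n=3, k=1, d=2, c=3, m=4, g=4. Every pair that conflicts lands in different registers.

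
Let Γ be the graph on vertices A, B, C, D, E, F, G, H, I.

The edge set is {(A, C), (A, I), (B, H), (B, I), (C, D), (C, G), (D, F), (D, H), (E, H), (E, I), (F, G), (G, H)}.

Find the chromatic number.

C and D are adjacent, so at least 2 colors are needed.
2 colors suffice: A=2, B=2, C=1, D=2, E=2, F=1, G=2, H=1, I=1. Every edge joins two different colors.

2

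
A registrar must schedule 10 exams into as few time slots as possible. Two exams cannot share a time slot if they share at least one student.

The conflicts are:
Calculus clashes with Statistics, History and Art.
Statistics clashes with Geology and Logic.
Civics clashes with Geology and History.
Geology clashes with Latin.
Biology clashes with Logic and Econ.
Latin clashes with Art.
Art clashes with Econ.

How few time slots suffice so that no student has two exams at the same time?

3

The cycle Geology-Latin-Art-Calculus-Statistics-Geology has odd length 5, so it cannot be 2-colored; at least 3 time slots are needed.
Using 3 time slots: Calculus=2, Statistics=3, Civics=2, Geology=1, Biology=3, Latin=2, Logic=1, History=1, Art=1, Econ=2. Each listed conflict is separated.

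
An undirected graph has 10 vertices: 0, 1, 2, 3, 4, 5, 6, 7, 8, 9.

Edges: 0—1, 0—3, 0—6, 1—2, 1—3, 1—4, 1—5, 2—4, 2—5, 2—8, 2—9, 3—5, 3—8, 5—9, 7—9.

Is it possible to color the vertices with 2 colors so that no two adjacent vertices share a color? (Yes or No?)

1, 2, 5 form a triangle, so at least 3 colors are needed.
So 2 colors are not enough.

No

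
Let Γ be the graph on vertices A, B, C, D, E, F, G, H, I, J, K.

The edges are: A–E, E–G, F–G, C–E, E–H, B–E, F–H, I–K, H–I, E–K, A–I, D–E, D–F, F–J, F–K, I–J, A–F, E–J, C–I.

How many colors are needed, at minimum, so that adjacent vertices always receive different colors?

2

C and I are adjacent, so at least 2 colors are needed.
One proper 2-coloring: A=2, B=2, C=2, D=2, E=1, F=1, G=2, H=2, I=1, J=2, K=2. No two adjacent vertices share a color.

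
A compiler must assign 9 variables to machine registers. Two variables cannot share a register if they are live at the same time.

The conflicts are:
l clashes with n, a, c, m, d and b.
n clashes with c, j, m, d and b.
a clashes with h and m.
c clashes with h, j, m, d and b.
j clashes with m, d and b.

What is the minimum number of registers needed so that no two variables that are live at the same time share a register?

4

n, c, j, b are mutually in conflict, so at least 4 registers are needed.
4 registers suffice: register 1 → {a, c}; register 2 → {l, h, j}; register 3 → {n}; register 4 → {m, d, b}. No two conflicting variables share a register.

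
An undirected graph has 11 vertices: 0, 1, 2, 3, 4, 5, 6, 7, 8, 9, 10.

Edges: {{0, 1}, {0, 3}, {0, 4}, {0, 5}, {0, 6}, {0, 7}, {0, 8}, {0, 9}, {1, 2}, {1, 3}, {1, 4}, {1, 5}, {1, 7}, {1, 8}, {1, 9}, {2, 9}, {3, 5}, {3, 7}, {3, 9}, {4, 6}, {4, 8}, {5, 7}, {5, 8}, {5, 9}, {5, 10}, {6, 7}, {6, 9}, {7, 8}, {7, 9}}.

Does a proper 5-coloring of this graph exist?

No

0, 1, 3, 5, 7, 9 are pairwise adjacent (a clique of size 6), so at least 6 colors are needed.
So 5 colors are not enough.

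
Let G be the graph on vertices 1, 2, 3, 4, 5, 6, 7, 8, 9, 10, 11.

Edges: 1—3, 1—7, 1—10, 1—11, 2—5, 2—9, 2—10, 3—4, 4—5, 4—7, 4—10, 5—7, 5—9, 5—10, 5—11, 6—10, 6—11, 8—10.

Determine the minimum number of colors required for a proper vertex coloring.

4, 5, 10 are pairwise adjacent, so at least 3 colors are needed.
One proper 3-coloring: 1=b, 2=c, 3=a, 4=c, 5=b, 6=b, 7=a, 8=b, 9=a, 10=a, 11=a. Each edge has distinct colors on its endpoints.

3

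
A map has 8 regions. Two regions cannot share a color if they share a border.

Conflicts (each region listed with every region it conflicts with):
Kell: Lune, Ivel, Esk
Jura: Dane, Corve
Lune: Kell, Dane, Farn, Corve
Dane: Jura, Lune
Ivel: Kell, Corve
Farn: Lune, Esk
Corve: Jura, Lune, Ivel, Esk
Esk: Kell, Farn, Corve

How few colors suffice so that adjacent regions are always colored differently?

2

Kell and Ivel conflict, so at least 2 colors are needed.
One proper 2-coloring: Kell=2, Jura=1, Lune=1, Dane=2, Ivel=1, Farn=2, Corve=2, Esk=1. Each listed conflict is separated.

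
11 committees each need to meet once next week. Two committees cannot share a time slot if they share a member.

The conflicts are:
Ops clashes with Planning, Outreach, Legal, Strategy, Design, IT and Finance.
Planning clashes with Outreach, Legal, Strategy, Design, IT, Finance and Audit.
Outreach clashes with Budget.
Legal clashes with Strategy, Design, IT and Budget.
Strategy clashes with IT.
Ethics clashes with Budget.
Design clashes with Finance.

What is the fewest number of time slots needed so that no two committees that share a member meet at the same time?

5

Ops, Planning, Legal, Strategy, IT are mutually in conflict, so at least 5 time slots are needed.
A valid assignment using 5 time slots: Ops=2, Planning=1, Outreach=3, Legal=3, Strategy=5, Ethics=2, Design=4, IT=4, Finance=3, Audit=2, Budget=1. Every pair that conflicts lands in different time slots.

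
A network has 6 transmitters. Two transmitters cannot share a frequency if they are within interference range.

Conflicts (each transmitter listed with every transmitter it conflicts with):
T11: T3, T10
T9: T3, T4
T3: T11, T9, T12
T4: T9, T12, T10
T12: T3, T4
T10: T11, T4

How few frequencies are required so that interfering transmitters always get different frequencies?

The cycle T4-T10-T11-T3-T12-T4 has odd length 5, so it cannot be 2-colored; at least 3 frequencies are needed.
3 frequencies suffice: frequency 1 → {T3, T4}; frequency 2 → {T11, T9, T12}; frequency 3 → {T10}. Each listed conflict is separated.

3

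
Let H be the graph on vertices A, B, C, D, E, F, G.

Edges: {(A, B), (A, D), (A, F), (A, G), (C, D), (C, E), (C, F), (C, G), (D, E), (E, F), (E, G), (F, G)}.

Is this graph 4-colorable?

Yes

The chromatic number is 4. C, E, F, G form a clique, so at least 4 colors are needed.
4 colors suffice: color 1 → {A, C}; color 2 → {B, D, F}; color 3 → {G}; color 4 → {E}.
That is already a proper 4-coloring.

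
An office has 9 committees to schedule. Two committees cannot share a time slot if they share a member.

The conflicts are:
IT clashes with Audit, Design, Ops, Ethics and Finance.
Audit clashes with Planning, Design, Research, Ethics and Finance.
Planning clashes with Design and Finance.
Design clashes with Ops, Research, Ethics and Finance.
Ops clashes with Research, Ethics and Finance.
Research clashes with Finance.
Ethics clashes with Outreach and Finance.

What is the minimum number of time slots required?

5

IT, Design, Ops, Ethics, Finance pairwise conflict, so at least 5 time slots are needed.
A valid assignment using 5 time slots: IT=5, Audit=3, Planning=4, Design=2, Ops=3, Research=4, Ethics=4, Outreach=1, Finance=1. Every pair that conflicts lands in different time slots.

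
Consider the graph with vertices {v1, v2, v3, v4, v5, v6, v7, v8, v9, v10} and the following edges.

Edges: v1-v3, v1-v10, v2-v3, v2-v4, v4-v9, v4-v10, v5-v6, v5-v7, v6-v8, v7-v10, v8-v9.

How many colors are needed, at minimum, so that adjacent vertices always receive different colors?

3

The cycle v4-v2-v3-v1-v10-v4 has odd length 5, so it cannot be 2-colored; at least 3 colors are needed.
One proper 3-coloring: v1=blue, v2=green, v3=red, v4=blue, v5=blue, v6=red, v7=green, v8=blue, v9=red, v10=red. No two adjacent vertices share a color.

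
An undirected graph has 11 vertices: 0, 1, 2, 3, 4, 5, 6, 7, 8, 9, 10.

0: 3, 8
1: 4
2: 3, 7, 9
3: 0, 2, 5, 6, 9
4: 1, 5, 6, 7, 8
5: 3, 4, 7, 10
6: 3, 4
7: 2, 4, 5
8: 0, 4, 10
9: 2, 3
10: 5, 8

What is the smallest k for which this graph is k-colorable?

4, 5, 7 are mutually adjacent, so at least 3 colors are needed.
3 colors suffice: 0=c, 1=b, 2=b, 3=a, 4=a, 5=b, 6=b, 7=c, 8=b, 9=c, 10=a. Every edge joins two different colors.

3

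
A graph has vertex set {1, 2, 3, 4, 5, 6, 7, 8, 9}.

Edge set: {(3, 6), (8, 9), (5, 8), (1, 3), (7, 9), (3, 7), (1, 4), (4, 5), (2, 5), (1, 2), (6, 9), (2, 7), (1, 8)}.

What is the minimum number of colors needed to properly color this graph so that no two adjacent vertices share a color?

3

The cycle 9-8-5-2-7-9 has odd length 5, so it cannot be 2-colored; at least 3 colors are needed.
A valid assignment using 3 colors: 1=red, 2=green, 3=green, 4=blue, 5=red, 6=blue, 7=blue, 8=blue, 9=red. Each edge has distinct colors on its endpoints.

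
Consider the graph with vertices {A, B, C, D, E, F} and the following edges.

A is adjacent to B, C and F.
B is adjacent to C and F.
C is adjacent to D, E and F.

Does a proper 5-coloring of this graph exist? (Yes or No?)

Yes

The chromatic number is 4. A, B, C, F form a clique, so at least 4 colors are needed.
A valid assignment using 4 colors: A=blue, B=green, C=red, D=blue, E=blue, F=yellow.
Since 5 ≥ 4, a proper 5-coloring certainly exists.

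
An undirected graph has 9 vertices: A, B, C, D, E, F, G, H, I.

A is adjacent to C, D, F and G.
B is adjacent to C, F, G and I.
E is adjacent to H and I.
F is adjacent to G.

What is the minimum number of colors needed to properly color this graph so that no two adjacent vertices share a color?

3

B, F, G are mutually adjacent, so at least 3 colors are needed.
A valid assignment using 3 colors: A=red, B=red, C=blue, D=blue, E=red, F=blue, G=green, H=blue, I=blue. Each edge has distinct colors on its endpoints.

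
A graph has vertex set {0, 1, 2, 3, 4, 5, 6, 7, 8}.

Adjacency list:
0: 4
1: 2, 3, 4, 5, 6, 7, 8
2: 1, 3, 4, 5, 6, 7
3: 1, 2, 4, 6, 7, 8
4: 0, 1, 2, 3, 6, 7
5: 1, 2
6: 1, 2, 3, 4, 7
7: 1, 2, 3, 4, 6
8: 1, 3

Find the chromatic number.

1, 2, 3, 4, 6, 7 are mutually adjacent (a clique of size 6), so at least 6 colors are needed.
6 colors suffice: 0=red, 1=red, 2=green, 3=blue, 4=yellow, 5=blue, 6=orange, 7=purple, 8=green. Every edge joins two different colors.

6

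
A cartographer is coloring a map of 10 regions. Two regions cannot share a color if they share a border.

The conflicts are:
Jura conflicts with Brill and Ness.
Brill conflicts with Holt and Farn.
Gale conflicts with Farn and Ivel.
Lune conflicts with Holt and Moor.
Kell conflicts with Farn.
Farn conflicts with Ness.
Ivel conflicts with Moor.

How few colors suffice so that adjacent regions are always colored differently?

3

The cycle Lune-Moor-Ivel-Gale-Farn-Brill-Holt-Lune has odd length 7, so it cannot be 2-colored; at least 3 colors are needed.
3 colors suffice: color 1 → {Jura, Holt, Farn, Ivel}; color 2 → {Brill, Gale, Lune, Kell, Ness}; color 3 → {Moor}. No two conflicting regions share a color.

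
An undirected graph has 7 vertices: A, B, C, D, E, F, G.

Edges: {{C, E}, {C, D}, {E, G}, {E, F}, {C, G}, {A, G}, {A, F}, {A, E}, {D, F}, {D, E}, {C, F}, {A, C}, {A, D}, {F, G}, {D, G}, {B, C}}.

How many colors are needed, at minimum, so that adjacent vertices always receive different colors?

A, C, D, E, F, G are mutually adjacent (a clique of size 6), so at least 6 colors are needed.
6 colors suffice: color 1 → {C}; color 2 → {B, D}; color 3 → {A}; color 4 → {E}; color 5 → {G}; color 6 → {F}. Every edge joins two different colors.

6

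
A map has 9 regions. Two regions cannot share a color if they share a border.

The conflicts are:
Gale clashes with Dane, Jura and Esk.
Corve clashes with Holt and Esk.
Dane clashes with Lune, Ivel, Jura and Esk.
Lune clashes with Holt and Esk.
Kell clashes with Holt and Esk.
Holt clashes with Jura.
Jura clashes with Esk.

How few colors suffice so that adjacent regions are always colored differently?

Gale, Dane, Jura, Esk pairwise conflict, so at least 4 colors are needed.
A valid assignment using 4 colors: Gale=4, Corve=2, Dane=2, Lune=3, Kell=2, Holt=1, Ivel=1, Jura=3, Esk=1. No two conflicting regions share a color.

4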